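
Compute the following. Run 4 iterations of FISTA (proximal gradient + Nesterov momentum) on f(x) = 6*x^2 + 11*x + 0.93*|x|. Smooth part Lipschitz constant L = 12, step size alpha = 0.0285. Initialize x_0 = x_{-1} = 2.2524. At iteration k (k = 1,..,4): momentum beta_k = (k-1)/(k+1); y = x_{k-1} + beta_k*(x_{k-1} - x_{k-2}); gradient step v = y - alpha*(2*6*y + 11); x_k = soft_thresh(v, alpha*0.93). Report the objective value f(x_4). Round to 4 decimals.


FISTA on f(x) = 6*x^2 + 11*x + 0.93*|x|
L = 12, alpha = 0.0285
Iteration 1: beta = 0.0, y = 2.2524 + 0.0*(2.2524 - 2.2524) = 2.2524
  grad(y) = 38.0288, v = y - alpha*grad = 1.1686
  prox(v) = soft_thresh(1.1686, 0.0265) = 1.1421
Iteration 2: beta = 0.3333, y = 1.1421 + 0.3333*(1.1421 - 2.2524) = 0.772
  grad(y) = 20.2636, v = y - alpha*grad = 0.1945
  prox(v) = soft_thresh(0.1945, 0.0265) = 0.1679
Iteration 3: beta = 0.5, y = 0.1679 + 0.5*(0.1679 - 1.1421) = -0.3191
  grad(y) = 7.1706, v = y - alpha*grad = -0.5235
  prox(v) = soft_thresh(-0.5235, 0.0265) = -0.497
Iteration 4: beta = 0.6, y = -0.497 + 0.6*(-0.497 - 0.1679) = -0.8959
  grad(y) = 0.2489, v = y - alpha*grad = -0.903
  prox(v) = soft_thresh(-0.903, 0.0265) = -0.8765
f(x_4) = 6*(-0.8765)^2 + 11*(-0.8765) + 0.93*|-0.8765| = -4.2168


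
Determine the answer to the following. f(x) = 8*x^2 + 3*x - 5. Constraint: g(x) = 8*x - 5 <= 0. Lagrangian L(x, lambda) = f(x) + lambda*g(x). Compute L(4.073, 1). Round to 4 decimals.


Step 1: Evaluate f(x).
f(4.073) = 8*4.073^2 + 3*4.073 - 5 = 139.9336
Step 2: Evaluate g(x).
g(4.073) = 8*4.073 - 5 = 27.584
Step 3: Compute Lagrangian.
L = 139.9336 + 1*27.584 = 167.5176


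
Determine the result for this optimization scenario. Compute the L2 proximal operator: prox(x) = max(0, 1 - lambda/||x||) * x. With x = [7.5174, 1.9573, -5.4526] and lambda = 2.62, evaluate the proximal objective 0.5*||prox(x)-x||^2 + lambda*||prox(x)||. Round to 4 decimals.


Step 1: Compute ||x||.
||x|| = 9.4907
Step 2: Compute scaling factor.
scale = max(0, 1 - 2.62/9.4907) = 0.7239
Step 3: prox(x) = [5.4421, 1.417, -3.9474]
||prox(x)|| = 6.8707
Step 4: Proximal objective.
0.5*||prox-x||^2 = 3.4322
lambda*||prox|| = 18.0012
Total = 21.4334


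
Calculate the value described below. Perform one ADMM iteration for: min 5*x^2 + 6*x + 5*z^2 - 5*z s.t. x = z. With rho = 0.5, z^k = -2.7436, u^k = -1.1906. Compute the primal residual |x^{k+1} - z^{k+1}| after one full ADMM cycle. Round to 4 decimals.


ADMM iteration with rho = 0.5, z^k = -2.7436, u^k = -1.1906
Step 1: x-update.
Minimize 5*x^2 + 6*x + (0.5/2)*(x + 2.7436 - 1.1906)^2
FOC: (2*5 + 0.5)*x = -6 + 0.5*(-2.7436 + 1.1906)
x^{k+1} = -0.6454
Step 2: z-update.
Minimize 5*z^2 - 5*z + (0.5/2)*(-0.6454 - z - 1.1906)^2
FOC: (2*5 + 0.5)*z = 5 + 0.5*(-0.6454 - 1.1906)
z^{k+1} = 0.3888
Step 3: u-update.
u^{k+1} = -1.1906 - 0.6454 - 0.3888 = -2.2247
Step 4: Primal residual = |-0.6454 - 0.3888| = 1.0341


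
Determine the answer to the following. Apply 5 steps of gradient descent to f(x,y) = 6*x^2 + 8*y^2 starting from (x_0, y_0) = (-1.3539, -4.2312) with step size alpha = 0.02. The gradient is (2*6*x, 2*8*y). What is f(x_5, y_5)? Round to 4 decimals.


Gradient descent on f(x,y) = 6*x^2 + 8*y^2.
Starting point: (-1.3539, -4.2312), alpha = 0.02
Step 1: grad_x = 2*6*-1.3539 = -16.2468, grad_y = 2*8*-4.2312 = -67.6992
  x_1 = -1.3539 - 0.02*-16.2468 = -1.029
  y_1 = -4.2312 - 0.02*-67.6992 = -2.8772
Step 2: grad_x = 2*6*-1.029 = -12.3476, grad_y = 2*8*-2.8772 = -46.0355
  x_2 = -1.029 - 0.02*-12.3476 = -0.782
  y_2 = -2.8772 - 0.02*-46.0355 = -1.9565
Step 3: grad_x = 2*6*-0.782 = -9.3842, grad_y = 2*8*-1.9565 = -31.3041
  x_3 = -0.782 - 0.02*-9.3842 = -0.5943
  y_3 = -1.9565 - 0.02*-31.3041 = -1.3304
Step 4: grad_x = 2*6*-0.5943 = -7.132, grad_y = 2*8*-1.3304 = -21.2868
  x_4 = -0.5943 - 0.02*-7.132 = -0.4517
  y_4 = -1.3304 - 0.02*-21.2868 = -0.9047
Step 5: grad_x = 2*6*-0.4517 = -5.4203, grad_y = 2*8*-0.9047 = -14.475
  x_5 = -0.4517 - 0.02*-5.4203 = -0.3433
  y_5 = -0.9047 - 0.02*-14.475 = -0.6152
f(-0.3433, -0.6152) = 6*(-0.3433)^2 + 8*(-0.6152)^2 = 3.7347


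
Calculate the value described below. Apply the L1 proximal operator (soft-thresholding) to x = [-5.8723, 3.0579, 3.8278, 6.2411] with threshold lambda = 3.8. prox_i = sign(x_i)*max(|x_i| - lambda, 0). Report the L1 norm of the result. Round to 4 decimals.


Soft-thresholding with lambda = 3.8:
prox(-5.8723) = sign(-5.8723)*max(|-5.8723| - 3.8, 0) = -2.0723
prox(3.0579) = sign(3.0579)*max(|3.0579| - 3.8, 0) = 0.0
prox(3.8278) = sign(3.8278)*max(|3.8278| - 3.8, 0) = 0.0278
prox(6.2411) = sign(6.2411)*max(|6.2411| - 3.8, 0) = 2.4411
prox(x) = [-2.0723, 0.0, 0.0278, 2.4411]
||prox(x)||_1 = 2.0723 + 0.0 + 0.0278 + 2.4411 = 4.5412


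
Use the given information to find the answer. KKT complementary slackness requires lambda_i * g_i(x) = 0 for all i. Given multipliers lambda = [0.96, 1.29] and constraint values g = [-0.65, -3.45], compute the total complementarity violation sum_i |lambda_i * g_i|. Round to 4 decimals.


KKT complementary slackness check:
lambda_1 * g_1 = 0.96 * -0.65 = -0.624
lambda_2 * g_2 = 1.29 * -3.45 = -4.4505
Total violation = 0.624 + 4.4505 = 5.0745


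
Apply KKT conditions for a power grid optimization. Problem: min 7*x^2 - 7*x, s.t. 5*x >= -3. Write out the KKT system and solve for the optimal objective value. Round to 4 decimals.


Step 1: Try lambda = 0 (constraint inactive).
Stationarity: 2*7*x - 7 = 0
x* = 7/(2*7) = 0.5
Check constraint: 5*0.5 = 2.5 >= -3 -- satisfied.
Step 2: Compute optimal value.
f(x*) = 7*0.5^2 - 7*0.5 = -1.75


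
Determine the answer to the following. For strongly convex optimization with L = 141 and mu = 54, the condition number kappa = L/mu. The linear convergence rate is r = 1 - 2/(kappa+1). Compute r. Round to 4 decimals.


Step 1: Compute the condition number.
kappa = L/mu = 141/54 = 2.6111
Step 2: Compute the convergence rate.
r = 1 - 2/(kappa + 1) = 1 - 2*mu/(L + mu) = (L - mu)/(L + mu) = 87/195 = 0.4462


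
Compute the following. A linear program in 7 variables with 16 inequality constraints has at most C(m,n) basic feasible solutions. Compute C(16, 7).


Each vertex corresponds to some choice of n active constraints out of m, so the number of vertices is at most C(m, n) = m! / (n!(m-n)!).
m = 16, n = 7
Numerator: 16 * 15 * 14 * 13 * 12 * 11 * 10
Denominator: 7! = 5040
C(16, 7) = 11440


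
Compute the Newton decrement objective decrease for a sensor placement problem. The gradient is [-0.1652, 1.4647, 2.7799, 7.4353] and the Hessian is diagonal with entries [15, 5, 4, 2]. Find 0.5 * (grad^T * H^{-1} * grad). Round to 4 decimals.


Step 1: H is diagonal, so H^(-1) * g = [-0.011, 0.2929, 0.695, 3.7177].
Step 2: g^T H^(-1) g = sum_i g_i^2 / H_ii
  = (-0.1652)^2/15 + (1.4647)^2/5 + (2.7799)^2/4 + (7.4353)^2/2
  = 0.0018 + 0.4291 + 1.932 + 27.6418 = 30.0047
Step 3: Objective decrease = 0.5 * g^T H^(-1) g = 15.0023


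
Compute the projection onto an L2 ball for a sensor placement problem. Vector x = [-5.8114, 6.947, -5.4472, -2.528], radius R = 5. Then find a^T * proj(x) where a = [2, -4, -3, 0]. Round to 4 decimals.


Step 1: Compute ||x|| (intermediates to 6 decimals).
||x|| = sqrt((-5.8114)^2 + 6.947^2 + (-5.4472)^2 + (-2.528)^2) = 10.867196
Step 2: Project.
Since ||x|| > R, scale = R/||x|| = 5/10.867196 = 0.4601, proj(x) = scale * x
proj(x) = [-2.673825, 3.196315, -2.506257, -1.163133]
Step 3: Dot product.
a^T * proj(x) = 2*(-2.673825) - 4*3.196315 - 3*(-2.506257) + 0*(-1.163133) = -10.6141


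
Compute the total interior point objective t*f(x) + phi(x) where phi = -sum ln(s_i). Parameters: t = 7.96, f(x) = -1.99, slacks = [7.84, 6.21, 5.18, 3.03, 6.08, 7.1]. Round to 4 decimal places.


Step 1: Compute log-barrier.
ln values: [2.0592, 1.8262, 1.6448, 1.1086, 1.805, 1.9601]
phi = -(2.0592 + 1.8262 + 1.6448 + 1.1086 + 1.805 + 1.9601) = -10.4039
Step 2: Compute augmented objective.
t*f(x) = 7.96*-1.99 = -15.8404
Total = -15.8404 - 10.4039 = -26.2443


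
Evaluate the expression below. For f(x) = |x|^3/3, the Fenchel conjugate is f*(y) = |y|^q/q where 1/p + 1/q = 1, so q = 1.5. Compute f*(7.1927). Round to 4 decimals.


The conjugate exponent q satisfies 1/p + 1/q = 1.
p = 3, so q = 3/(3 - 1) = 1.5
|y|^q = 7.1927^1.5 = 19.2903
f*(7.1927) = 19.2903 / 1.5 = 12.8602


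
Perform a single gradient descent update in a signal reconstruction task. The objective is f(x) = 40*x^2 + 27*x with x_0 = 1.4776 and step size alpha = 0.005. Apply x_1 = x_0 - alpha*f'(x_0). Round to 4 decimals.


We compute the gradient at x_0 and apply the update.
f'(x) = 80*x + 27
f'(1.4776) = 80*1.4776 + 27 = 145.208
x_1 = 1.4776 - 0.005*145.208 = 0.7516


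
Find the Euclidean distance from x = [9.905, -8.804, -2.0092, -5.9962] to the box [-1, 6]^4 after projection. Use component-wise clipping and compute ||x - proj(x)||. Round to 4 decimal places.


Project each component onto [-1, 6].
clip(9.905) = 6.0, clip(-8.804) = -1.0, clip(-2.0092) = -1.0, clip(-5.9962) = -1.0
Projection = [6.0, -1.0, -1.0, -1.0]
Squared diffs: [15.249, 60.9024, 1.0185, 24.962]
Distance = sqrt(102.1319) = 10.106


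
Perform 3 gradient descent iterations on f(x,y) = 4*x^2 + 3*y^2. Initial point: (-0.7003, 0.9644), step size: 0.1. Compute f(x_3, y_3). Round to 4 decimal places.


Gradient descent on f(x,y) = 4*x^2 + 3*y^2.
Starting point: (-0.7003, 0.9644), alpha = 0.1
Step 1: grad_x = 2*4*-0.7003 = -5.6024, grad_y = 2*3*0.9644 = 5.7864
  x_1 = -0.7003 - 0.1*-5.6024 = -0.1401
  y_1 = 0.9644 - 0.1*5.7864 = 0.3858
Step 2: grad_x = 2*4*-0.1401 = -1.1205, grad_y = 2*3*0.3858 = 2.3146
  x_2 = -0.1401 - 0.1*-1.1205 = -0.028
  y_2 = 0.3858 - 0.1*2.3146 = 0.1543
Step 3: grad_x = 2*4*-0.028 = -0.2241, grad_y = 2*3*0.1543 = 0.9258
  x_3 = -0.028 - 0.1*-0.2241 = -0.0056
  y_3 = 0.1543 - 0.1*0.9258 = 0.0617
f(-0.0056, 0.0617) = 4*(-0.0056)^2 + 3*0.0617^2 = 0.0116


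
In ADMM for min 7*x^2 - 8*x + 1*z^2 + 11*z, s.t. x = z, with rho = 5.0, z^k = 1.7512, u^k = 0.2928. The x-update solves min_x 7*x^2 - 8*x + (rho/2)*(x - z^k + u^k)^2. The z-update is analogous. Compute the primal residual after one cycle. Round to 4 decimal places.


ADMM iteration with rho = 5.0, z^k = 1.7512, u^k = 0.2928
Step 1: x-update.
Minimize 7*x^2 - 8*x + (5.0/2)*(x - 1.7512 + 0.2928)^2
FOC: (2*7 + 5.0)*x = 8 + 5.0*(1.7512 - 0.2928)
x^{k+1} = 0.8048
Step 2: z-update.
Minimize 1*z^2 + 11*z + (5.0/2)*(0.8048 - z + 0.2928)^2
FOC: (2*1 + 5.0)*z = -11 + 5.0*(0.8048 + 0.2928)
z^{k+1} = -0.7874
Step 3: u-update.
u^{k+1} = 0.2928 + 0.8048 + 0.7874 = 1.885
Step 4: Primal residual = |0.8048 + 0.7874| = 1.5922


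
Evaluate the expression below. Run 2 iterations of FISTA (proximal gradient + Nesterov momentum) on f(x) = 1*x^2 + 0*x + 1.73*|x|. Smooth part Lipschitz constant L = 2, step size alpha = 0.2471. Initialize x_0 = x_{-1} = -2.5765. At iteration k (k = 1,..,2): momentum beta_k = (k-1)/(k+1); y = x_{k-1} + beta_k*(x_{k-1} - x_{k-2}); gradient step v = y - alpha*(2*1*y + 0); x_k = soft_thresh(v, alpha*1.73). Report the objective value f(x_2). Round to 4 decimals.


FISTA on f(x) = 1*x^2 + 0*x + 1.73*|x|
L = 2, alpha = 0.2471
Iteration 1: beta = 0.0, y = -2.5765 + 0.0*(-2.5765 + 2.5765) = -2.5765
  grad(y) = -5.153, v = y - alpha*grad = -1.3032
  prox(v) = soft_thresh(-1.3032, 0.4275) = -0.8757
Iteration 2: beta = 0.3333, y = -0.8757 + 0.3333*(-0.8757 + 2.5765) = -0.3088
  grad(y) = -0.6176, v = y - alpha*grad = -0.1562
  prox(v) = soft_thresh(-0.1562, 0.4275) = 0.0
f(x_2) = 1*0.0^2 + 0*0.0 + 1.73*|0.0| = 0.0


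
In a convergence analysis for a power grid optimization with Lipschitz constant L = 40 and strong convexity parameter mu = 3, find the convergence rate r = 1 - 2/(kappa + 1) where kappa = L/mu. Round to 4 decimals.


Step 1: Compute the condition number.
kappa = L/mu = 40/3 = 13.3333
Step 2: Compute the convergence rate.
r = 1 - 2/(kappa + 1) = 1 - 2*mu/(L + mu) = (L - mu)/(L + mu) = 37/43 = 0.8605


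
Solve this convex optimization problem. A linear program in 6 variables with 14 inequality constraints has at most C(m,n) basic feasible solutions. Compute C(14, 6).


Each vertex corresponds to some choice of n active constraints out of m, so the number of vertices is at most C(m, n) = m! / (n!(m-n)!).
m = 14, n = 6
Numerator: 14 * 13 * 12 * 11 * 10 * 9
Denominator: 6! = 720
C(14, 6) = 3003


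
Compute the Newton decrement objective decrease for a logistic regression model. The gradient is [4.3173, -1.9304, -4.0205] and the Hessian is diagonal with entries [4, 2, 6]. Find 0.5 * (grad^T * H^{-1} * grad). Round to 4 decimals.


Step 1: H is diagonal, so H^(-1) * g = [1.0793, -0.9652, -0.6701].
Step 2: g^T H^(-1) g = sum_i g_i^2 / H_ii
  = (4.3173)^2/4 + (-1.9304)^2/2 + (-4.0205)^2/6
  = 4.6598 + 1.8632 + 2.6941 = 9.2171
Step 3: Objective decrease = 0.5 * g^T H^(-1) g = 4.6085


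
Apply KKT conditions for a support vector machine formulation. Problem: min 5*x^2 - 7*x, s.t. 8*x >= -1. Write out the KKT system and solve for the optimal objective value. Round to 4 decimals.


Step 1: Try lambda = 0 (constraint inactive).
Stationarity: 2*5*x - 7 = 0
x* = 7/(2*5) = 0.7
Check constraint: 8*0.7 = 5.6 >= -1 -- satisfied.
Step 2: Compute optimal value.
f(x*) = 5*0.7^2 - 7*0.7 = -2.45


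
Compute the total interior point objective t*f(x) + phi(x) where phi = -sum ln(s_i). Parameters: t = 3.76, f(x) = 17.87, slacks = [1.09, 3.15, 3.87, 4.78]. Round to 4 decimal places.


Step 1: Compute log-barrier.
ln values: [0.0862, 1.1474, 1.3533, 1.5644]
phi = -(0.0862 + 1.1474 + 1.3533 + 1.5644) = -4.1513
Step 2: Compute augmented objective.
t*f(x) = 3.76*17.87 = 67.1912
Total = 67.1912 - 4.1513 = 63.0399


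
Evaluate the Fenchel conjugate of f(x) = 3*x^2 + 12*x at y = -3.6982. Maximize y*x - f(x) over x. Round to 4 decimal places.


f*(y) = sup_x {y*x - a*x^2 - b*x} = sup_x {(y-b)*x - a*x^2}
FOC: (y - b) - 2a*x = 0 => x* = (y - b)/(2a)
x* = (-3.6982 - 12)/(2*3) = -2.6164
f*(-3.6982) = (y-b)^2/(4a) = (-3.6982 - 12)^2/(4*3)
= 246.4335/12 = 20.5361


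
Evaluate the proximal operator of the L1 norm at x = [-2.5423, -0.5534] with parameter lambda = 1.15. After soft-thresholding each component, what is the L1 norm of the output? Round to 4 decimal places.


Soft-thresholding with lambda = 1.15:
prox(-2.5423) = sign(-2.5423)*max(|-2.5423| - 1.15, 0) = -1.3923
prox(-0.5534) = sign(-0.5534)*max(|-0.5534| - 1.15, 0) = 0.0
prox(x) = [-1.3923, 0.0]
||prox(x)||_1 = 1.3923 + 0.0 = 1.3923


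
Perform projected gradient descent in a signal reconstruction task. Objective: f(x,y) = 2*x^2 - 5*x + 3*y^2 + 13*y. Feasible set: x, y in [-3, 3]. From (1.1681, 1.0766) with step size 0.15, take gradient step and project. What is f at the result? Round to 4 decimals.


Step 1: Compute gradient at (1.1681, 1.0766).
grad_x = 2*2*1.1681 - 5 = -0.3276
grad_y = 2*3*1.0766 + 13 = 19.4596
Step 2: Gradient step.
x_raw = 1.1681 - 0.15*-0.3276 = 1.2172
y_raw = 1.0766 - 0.15*19.4596 = -1.8423
Step 3: Project onto [-3, 3].
x_proj = clip(1.2172) = 1.2172
y_proj = clip(-1.8423) = -1.8423
Step 4: Evaluate f.
f(1.2172, -1.8423) = -16.8906


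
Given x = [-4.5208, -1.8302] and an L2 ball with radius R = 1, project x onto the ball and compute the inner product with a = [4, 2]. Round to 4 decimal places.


Step 1: Compute ||x|| (intermediates to 6 decimals).
||x|| = sqrt((-4.5208)^2 + (-1.8302)^2) = 4.877219
Step 2: Project.
Since ||x|| > R, scale = R/||x|| = 1/4.877219 = 0.205035, proj(x) = scale * x
proj(x) = [-0.926922, -0.375255]
Step 3: Dot product.
a^T * proj(x) = 4*(-0.926922) + 2*(-0.375255) = -4.4582


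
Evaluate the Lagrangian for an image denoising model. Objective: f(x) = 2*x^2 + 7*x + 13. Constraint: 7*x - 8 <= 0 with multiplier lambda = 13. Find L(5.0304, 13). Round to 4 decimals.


Step 1: Evaluate f(x).
f(5.0304) = 2*5.0304^2 + 7*5.0304 + 13 = 98.8226
Step 2: Evaluate g(x).
g(5.0304) = 7*5.0304 - 8 = 27.2128
Step 3: Compute Lagrangian.
L = 98.8226 + 13*27.2128 = 452.589


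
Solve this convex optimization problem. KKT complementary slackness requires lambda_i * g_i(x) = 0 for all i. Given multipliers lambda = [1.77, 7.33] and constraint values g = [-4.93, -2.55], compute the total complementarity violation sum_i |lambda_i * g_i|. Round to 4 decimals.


KKT complementary slackness check:
lambda_1 * g_1 = 1.77 * -4.93 = -8.7261
lambda_2 * g_2 = 7.33 * -2.55 = -18.6915
Total violation = 8.7261 + 18.6915 = 27.4176


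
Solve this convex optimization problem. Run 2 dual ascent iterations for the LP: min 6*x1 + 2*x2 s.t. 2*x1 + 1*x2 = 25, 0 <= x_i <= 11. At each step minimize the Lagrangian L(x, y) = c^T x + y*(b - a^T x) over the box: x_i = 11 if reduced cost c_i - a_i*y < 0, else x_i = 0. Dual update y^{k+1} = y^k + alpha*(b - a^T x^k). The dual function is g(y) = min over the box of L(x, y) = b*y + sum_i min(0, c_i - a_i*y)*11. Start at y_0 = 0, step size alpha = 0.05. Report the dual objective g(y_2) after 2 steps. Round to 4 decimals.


Dual ascent for LP: min 6*x1 + 2*x2, 2*x1 + 1*x2 = 25, 0 <= x_i <= 11
Step 1: y^k = 0.0, reduced costs: (6.0, 2.0)
  x^k = (0.0, 0.0), subgradient = b - a^T x = 25.0
  y^{k+1} = 0.0 + 0.05*25.0 = 1.25
Step 2: y^k = 1.25, reduced costs: (3.5, 0.75)
  x^k = (0.0, 0.0), subgradient = b - a^T x = 25.0
  y^{k+1} = 1.25 + 0.05*25.0 = 2.5
Dual objective at y_2 = 2.5: reduced costs (1.0, -0.5), box minimizer x = (0.0, 11.0)
g(y_2) = b*y + (c1 - a1*y)*x1 + (c2 - a2*y)*x2 = 25*2.5 + 1.0*0.0 + (-0.5)*11.0 = 62.5 + 0.0 - 5.5 = 57.0


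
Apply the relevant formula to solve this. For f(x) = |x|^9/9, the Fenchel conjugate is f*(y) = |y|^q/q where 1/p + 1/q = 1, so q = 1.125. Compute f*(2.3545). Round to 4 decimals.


The conjugate exponent q satisfies 1/p + 1/q = 1.
p = 9, so q = 9/(9 - 1) = 1.125
|y|^q = 2.3545^1.125 = 2.6205
f*(2.3545) = 2.6205 / 1.125 = 2.3293


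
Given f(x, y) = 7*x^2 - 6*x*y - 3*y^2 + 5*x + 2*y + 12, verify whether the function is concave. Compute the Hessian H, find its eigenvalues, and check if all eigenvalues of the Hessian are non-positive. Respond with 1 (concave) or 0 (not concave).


The Hessian of f(x,y) = 7*x^2 - 6*x*y - 3*y^2 + 5*x + 2*y + 12 is:
H = [[14, -6], [-6, -6]]
Trace = 14 - 6 = 8
Determinant = 14*-6 - (-6)^2 = -120
Discriminant = (8)^2 - 4*-120 = 544.0
Eigenvalues: lambda_1 = -7.6619, lambda_2 = 15.6619
The function is not concave.

0


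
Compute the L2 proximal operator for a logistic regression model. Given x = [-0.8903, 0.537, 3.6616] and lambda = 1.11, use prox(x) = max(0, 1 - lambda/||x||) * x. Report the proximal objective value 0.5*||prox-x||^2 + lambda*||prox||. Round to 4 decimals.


Step 1: Compute ||x||.
||x|| = 3.8064
Step 2: Compute scaling factor.
scale = max(0, 1 - 1.11/3.8064) = 0.7084
Step 3: prox(x) = [-0.6307, 0.3804, 2.5938]
||prox(x)|| = 2.6964
Step 4: Proximal objective.
0.5*||prox-x||^2 = 0.6161
lambda*||prox|| = 2.993
Total = 3.609


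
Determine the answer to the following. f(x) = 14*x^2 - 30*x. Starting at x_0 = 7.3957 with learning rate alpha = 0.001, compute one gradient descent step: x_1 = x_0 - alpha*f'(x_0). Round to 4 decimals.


We compute the gradient at x_0 and apply the update.
f'(x) = 28*x - 30
f'(7.3957) = 28*7.3957 - 30 = 177.0796
x_1 = 7.3957 - 0.001*177.0796 = 7.2186


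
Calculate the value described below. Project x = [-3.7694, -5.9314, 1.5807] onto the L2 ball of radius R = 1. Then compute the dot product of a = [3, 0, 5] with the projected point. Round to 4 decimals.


Step 1: Compute ||x|| (intermediates to 6 decimals).
||x|| = sqrt((-3.7694)^2 + (-5.9314)^2 + 1.5807^2) = 7.203367
Step 2: Project.
Since ||x|| > R, scale = R/||x|| = 1/7.203367 = 0.138824, proj(x) = scale * x
proj(x) = [-0.523283, -0.823421, 0.219439]
Step 3: Dot product.
a^T * proj(x) = 3*(-0.523283) + 0*(-0.823421) + 5*0.219439 = -0.4727


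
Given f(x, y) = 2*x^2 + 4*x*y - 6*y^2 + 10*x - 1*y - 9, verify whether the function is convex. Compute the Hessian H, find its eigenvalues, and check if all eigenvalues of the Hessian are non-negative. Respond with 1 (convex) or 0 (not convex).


The Hessian of f(x,y) = 2*x^2 + 4*x*y - 6*y^2 + 10*x - 1*y - 9 is:
H = [[4, 4], [4, -12]]
Trace = 4 - 12 = -8
Determinant = 4*-12 - (4)^2 = -64
Discriminant = (-8)^2 - 4*-64 = 320.0
Eigenvalues: lambda_1 = -12.9443, lambda_2 = 4.9443
The function is not convex.

0


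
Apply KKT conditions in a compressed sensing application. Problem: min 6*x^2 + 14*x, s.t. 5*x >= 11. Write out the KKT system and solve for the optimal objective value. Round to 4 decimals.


Step 1: Try lambda = 0 (constraint inactive).
x_unc = -14/(2*6) = -1.1667
Check: 5*-1.1667 = -5.8335 < 11 -- violated!
Step 2: Constraint must be active: 5*x = 11
x* = 11/5 = 2.2
lambda = (2*6*2.2 + 14)/5 = 8.08
Step 3: Compute optimal value.
f(x*) = 6*2.2^2 + 14*2.2 = 59.84


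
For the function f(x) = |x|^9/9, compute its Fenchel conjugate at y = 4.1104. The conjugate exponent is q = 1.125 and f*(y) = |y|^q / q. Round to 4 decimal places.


The conjugate exponent q satisfies 1/p + 1/q = 1.
p = 9, so q = 9/(9 - 1) = 1.125
|y|^q = 4.1104^1.125 = 4.9048
f*(4.1104) = 4.9048 / 1.125 = 4.3598


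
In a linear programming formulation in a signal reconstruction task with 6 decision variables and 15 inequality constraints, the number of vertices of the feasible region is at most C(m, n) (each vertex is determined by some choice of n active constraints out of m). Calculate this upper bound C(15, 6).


Each vertex corresponds to some choice of n active constraints out of m, so the number of vertices is at most C(m, n) = m! / (n!(m-n)!).
m = 15, n = 6
Numerator: 15 * 14 * 13 * 12 * 11 * 10
Denominator: 6! = 720
C(15, 6) = 5005


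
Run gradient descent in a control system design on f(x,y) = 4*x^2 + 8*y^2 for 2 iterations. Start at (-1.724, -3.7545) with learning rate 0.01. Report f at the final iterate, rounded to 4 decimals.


Gradient descent on f(x,y) = 4*x^2 + 8*y^2.
Starting point: (-1.724, -3.7545), alpha = 0.01
Step 1: grad_x = 2*4*-1.724 = -13.792, grad_y = 2*8*-3.7545 = -60.072
  x_1 = -1.724 - 0.01*-13.792 = -1.5861
  y_1 = -3.7545 - 0.01*-60.072 = -3.1538
Step 2: grad_x = 2*4*-1.5861 = -12.6886, grad_y = 2*8*-3.1538 = -50.4605
  x_2 = -1.5861 - 0.01*-12.6886 = -1.4592
  y_2 = -3.1538 - 0.01*-50.4605 = -2.6492
f(-1.4592, -2.6492) = 4*(-1.4592)^2 + 8*(-2.6492)^2 = 64.662


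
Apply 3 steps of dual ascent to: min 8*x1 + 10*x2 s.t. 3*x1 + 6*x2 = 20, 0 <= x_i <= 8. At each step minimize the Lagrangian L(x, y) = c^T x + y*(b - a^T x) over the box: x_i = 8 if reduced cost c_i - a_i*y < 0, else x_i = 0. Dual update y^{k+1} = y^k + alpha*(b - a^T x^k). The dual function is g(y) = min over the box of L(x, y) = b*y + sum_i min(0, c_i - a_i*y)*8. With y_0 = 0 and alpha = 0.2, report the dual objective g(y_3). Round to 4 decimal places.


Dual ascent for LP: min 8*x1 + 10*x2, 3*x1 + 6*x2 = 20, 0 <= x_i <= 8
Step 1: y^k = 0.0, reduced costs: (8.0, 10.0)
  x^k = (0.0, 0.0), subgradient = b - a^T x = 20.0
  y^{k+1} = 0.0 + 0.2*20.0 = 4.0
Step 2: y^k = 4.0, reduced costs: (-4.0, -14.0)
  x^k = (8.0, 8.0), subgradient = b - a^T x = -52.0
  y^{k+1} = 4.0 + 0.2*-52.0 = -6.4
Step 3: y^k = -6.4, reduced costs: (27.2, 48.4)
  x^k = (0.0, 0.0), subgradient = b - a^T x = 20.0
  y^{k+1} = -6.4 + 0.2*20.0 = -2.4
Dual objective at y_3 = -2.4: reduced costs (15.2, 24.4), box minimizer x = (0.0, 0.0)
g(y_3) = b*y + (c1 - a1*y)*x1 + (c2 - a2*y)*x2 = 20*(-2.4) + 15.2*0.0 + 24.4*0.0 = -48.0 + 0.0 + 0.0 = -48.0


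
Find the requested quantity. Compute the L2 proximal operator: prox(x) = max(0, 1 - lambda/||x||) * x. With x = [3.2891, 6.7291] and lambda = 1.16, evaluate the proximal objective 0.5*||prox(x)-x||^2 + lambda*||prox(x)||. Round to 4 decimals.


Step 1: Compute ||x||.
||x|| = 7.4899
Step 2: Compute scaling factor.
scale = max(0, 1 - 1.16/7.4899) = 0.8451
Step 3: prox(x) = [2.7797, 5.6869]
||prox(x)|| = 6.3299
Step 4: Proximal objective.
0.5*||prox-x||^2 = 0.6728
lambda*||prox|| = 7.3427
Total = 8.0155


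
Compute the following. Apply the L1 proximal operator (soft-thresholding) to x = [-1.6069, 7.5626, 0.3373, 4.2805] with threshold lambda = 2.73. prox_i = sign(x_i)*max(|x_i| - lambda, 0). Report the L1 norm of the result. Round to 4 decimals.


Soft-thresholding with lambda = 2.73:
prox(-1.6069) = sign(-1.6069)*max(|-1.6069| - 2.73, 0) = 0.0
prox(7.5626) = sign(7.5626)*max(|7.5626| - 2.73, 0) = 4.8326
prox(0.3373) = sign(0.3373)*max(|0.3373| - 2.73, 0) = 0.0
prox(4.2805) = sign(4.2805)*max(|4.2805| - 2.73, 0) = 1.5505
prox(x) = [0.0, 4.8326, 0.0, 1.5505]
||prox(x)||_1 = 0.0 + 4.8326 + 0.0 + 1.5505 = 6.3831


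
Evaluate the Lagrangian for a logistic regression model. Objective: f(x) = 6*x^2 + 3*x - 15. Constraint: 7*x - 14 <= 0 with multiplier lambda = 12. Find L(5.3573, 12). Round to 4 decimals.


Step 1: Evaluate f(x).
f(5.3573) = 6*5.3573^2 + 3*5.3573 - 15 = 173.2759
Step 2: Evaluate g(x).
g(5.3573) = 7*5.3573 - 14 = 23.5011
Step 3: Compute Lagrangian.
L = 173.2759 + 12*23.5011 = 455.2891


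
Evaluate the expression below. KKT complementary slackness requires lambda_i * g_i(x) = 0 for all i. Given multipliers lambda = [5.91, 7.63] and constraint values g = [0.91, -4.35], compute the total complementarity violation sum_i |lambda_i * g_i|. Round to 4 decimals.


KKT complementary slackness check:
lambda_1 * g_1 = 5.91 * 0.91 = 5.3781
lambda_2 * g_2 = 7.63 * -4.35 = -33.1905
Total violation = 5.3781 + 33.1905 = 38.5686


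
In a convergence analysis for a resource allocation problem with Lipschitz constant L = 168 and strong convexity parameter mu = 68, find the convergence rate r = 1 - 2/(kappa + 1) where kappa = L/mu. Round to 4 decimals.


Step 1: Compute the condition number.
kappa = L/mu = 168/68 = 2.4706
Step 2: Compute the convergence rate.
r = 1 - 2/(kappa + 1) = 1 - 2*mu/(L + mu) = (L - mu)/(L + mu) = 100/236 = 0.4237


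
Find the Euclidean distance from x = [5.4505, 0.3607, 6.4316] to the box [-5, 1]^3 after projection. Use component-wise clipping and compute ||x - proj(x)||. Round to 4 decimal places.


Project each component onto [-5, 1].
clip(5.4505) = 1.0, clip(0.3607) = 0.3607, clip(6.4316) = 1.0
Projection = [1.0, 0.3607, 1.0]
Squared diffs: [19.807, 0.0, 29.5023]
Distance = sqrt(49.3093) = 7.0221


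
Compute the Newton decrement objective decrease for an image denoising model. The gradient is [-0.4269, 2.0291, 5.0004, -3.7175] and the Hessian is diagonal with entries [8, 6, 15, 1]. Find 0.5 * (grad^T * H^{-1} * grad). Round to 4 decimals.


Step 1: H is diagonal, so H^(-1) * g = [-0.0534, 0.3382, 0.3334, -3.7175].
Step 2: g^T H^(-1) g = sum_i g_i^2 / H_ii
  = (-0.4269)^2/8 + (2.0291)^2/6 + (5.0004)^2/15 + (-3.7175)^2/1
  = 0.0228 + 0.6862 + 1.6669 + 13.8198 = 16.1957
Step 3: Objective decrease = 0.5 * g^T H^(-1) g = 8.0979


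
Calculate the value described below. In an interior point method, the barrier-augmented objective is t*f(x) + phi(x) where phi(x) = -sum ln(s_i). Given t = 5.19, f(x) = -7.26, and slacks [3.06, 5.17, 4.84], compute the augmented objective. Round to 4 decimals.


Step 1: Compute log-barrier.
ln values: [1.1184, 1.6429, 1.5769]
phi = -(1.1184 + 1.6429 + 1.5769) = -4.3382
Step 2: Compute augmented objective.
t*f(x) = 5.19*-7.26 = -37.6794
Total = -37.6794 - 4.3382 = -42.0176


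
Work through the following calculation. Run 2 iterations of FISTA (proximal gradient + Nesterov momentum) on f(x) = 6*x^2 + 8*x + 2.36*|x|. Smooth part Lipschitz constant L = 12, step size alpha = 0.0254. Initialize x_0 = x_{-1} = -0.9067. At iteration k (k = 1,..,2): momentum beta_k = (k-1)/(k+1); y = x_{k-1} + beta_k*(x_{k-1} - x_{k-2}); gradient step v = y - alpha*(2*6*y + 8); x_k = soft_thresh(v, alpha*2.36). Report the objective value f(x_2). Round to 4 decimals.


FISTA on f(x) = 6*x^2 + 8*x + 2.36*|x|
L = 12, alpha = 0.0254
Iteration 1: beta = 0.0, y = -0.9067 + 0.0*(-0.9067 + 0.9067) = -0.9067
  grad(y) = -2.8804, v = y - alpha*grad = -0.8335
  prox(v) = soft_thresh(-0.8335, 0.0599) = -0.7736
Iteration 2: beta = 0.3333, y = -0.7736 + 0.3333*(-0.7736 + 0.9067) = -0.7292
  grad(y) = -0.7507, v = y - alpha*grad = -0.7102
  prox(v) = soft_thresh(-0.7102, 0.0599) = -0.6502
f(x_2) = 6*(-0.6502)^2 + 8*(-0.6502) + 2.36*|-0.6502| = -1.1305


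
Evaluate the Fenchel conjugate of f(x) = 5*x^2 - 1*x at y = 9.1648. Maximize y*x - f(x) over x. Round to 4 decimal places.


f*(y) = sup_x {y*x - a*x^2 - b*x} = sup_x {(y-b)*x - a*x^2}
FOC: (y - b) - 2a*x = 0 => x* = (y - b)/(2a)
x* = (9.1648 + 1)/(2*5) = 1.0165
f*(9.1648) = (y-b)^2/(4a) = (9.1648 + 1)^2/(4*5)
= 103.3232/20 = 5.1662


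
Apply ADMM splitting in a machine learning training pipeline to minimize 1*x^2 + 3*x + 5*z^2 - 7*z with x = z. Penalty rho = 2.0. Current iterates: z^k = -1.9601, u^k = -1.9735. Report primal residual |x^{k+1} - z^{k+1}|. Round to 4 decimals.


ADMM iteration with rho = 2.0, z^k = -1.9601, u^k = -1.9735
Step 1: x-update.
Minimize 1*x^2 + 3*x + (2.0/2)*(x + 1.9601 - 1.9735)^2
FOC: (2*1 + 2.0)*x = -3 + 2.0*(-1.9601 + 1.9735)
x^{k+1} = -0.7433
Step 2: z-update.
Minimize 5*z^2 - 7*z + (2.0/2)*(-0.7433 - z - 1.9735)^2
FOC: (2*5 + 2.0)*z = 7 + 2.0*(-0.7433 - 1.9735)
z^{k+1} = 0.1305
Step 3: u-update.
u^{k+1} = -1.9735 - 0.7433 - 0.1305 = -2.8473
Step 4: Primal residual = |-0.7433 - 0.1305| = 0.8738


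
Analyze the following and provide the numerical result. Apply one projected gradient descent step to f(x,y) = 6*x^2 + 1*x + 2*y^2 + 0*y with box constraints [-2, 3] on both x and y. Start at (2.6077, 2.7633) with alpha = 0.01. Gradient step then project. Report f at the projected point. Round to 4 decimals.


Step 1: Compute gradient at (2.6077, 2.7633).
grad_x = 2*6*2.6077 + 1 = 32.2924
grad_y = 2*2*2.7633 + 0 = 11.0532
Step 2: Gradient step.
x_raw = 2.6077 - 0.01*32.2924 = 2.2848
y_raw = 2.7633 - 0.01*11.0532 = 2.6528
Step 3: Project onto [-2, 3].
x_proj = clip(2.2848) = 2.2848
y_proj = clip(2.6528) = 2.6528
Step 4: Evaluate f.
f(2.2848, 2.6528) = 47.6803


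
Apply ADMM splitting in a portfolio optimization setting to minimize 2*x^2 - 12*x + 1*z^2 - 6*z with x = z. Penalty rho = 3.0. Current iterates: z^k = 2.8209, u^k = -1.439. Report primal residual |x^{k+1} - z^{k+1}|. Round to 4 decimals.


ADMM iteration with rho = 3.0, z^k = 2.8209, u^k = -1.439
Step 1: x-update.
Minimize 2*x^2 - 12*x + (3.0/2)*(x - 2.8209 - 1.439)^2
FOC: (2*2 + 3.0)*x = 12 + 3.0*(2.8209 + 1.439)
x^{k+1} = 3.54
Step 2: z-update.
Minimize 1*z^2 - 6*z + (3.0/2)*(3.54 - z - 1.439)^2
FOC: (2*1 + 3.0)*z = 6 + 3.0*(3.54 - 1.439)
z^{k+1} = 2.4606
Step 3: u-update.
u^{k+1} = -1.439 + 3.54 - 2.4606 = -0.3596
Step 4: Primal residual = |3.54 - 2.4606| = 1.0794


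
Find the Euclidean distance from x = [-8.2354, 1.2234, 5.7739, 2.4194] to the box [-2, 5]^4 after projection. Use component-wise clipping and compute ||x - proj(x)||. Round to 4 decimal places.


Project each component onto [-2, 5].
clip(-8.2354) = -2.0, clip(1.2234) = 1.2234, clip(5.7739) = 5.0, clip(2.4194) = 2.4194
Projection = [-2.0, 1.2234, 5.0, 2.4194]
Squared diffs: [38.8802, 0.0, 0.5989, 0.0]
Distance = sqrt(39.4791) = 6.2832


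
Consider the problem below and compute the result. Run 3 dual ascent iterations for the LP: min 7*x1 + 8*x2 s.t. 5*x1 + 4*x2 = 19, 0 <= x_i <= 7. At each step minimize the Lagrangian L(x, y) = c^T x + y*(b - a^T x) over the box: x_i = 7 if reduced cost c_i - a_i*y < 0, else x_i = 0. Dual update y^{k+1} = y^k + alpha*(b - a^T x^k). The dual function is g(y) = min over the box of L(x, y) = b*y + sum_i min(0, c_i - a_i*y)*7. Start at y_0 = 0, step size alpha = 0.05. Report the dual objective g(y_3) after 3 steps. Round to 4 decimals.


Dual ascent for LP: min 7*x1 + 8*x2, 5*x1 + 4*x2 = 19, 0 <= x_i <= 7
Step 1: y^k = 0.0, reduced costs: (7.0, 8.0)
  x^k = (0.0, 0.0), subgradient = b - a^T x = 19.0
  y^{k+1} = 0.0 + 0.05*19.0 = 0.95
Step 2: y^k = 0.95, reduced costs: (2.25, 4.2)
  x^k = (0.0, 0.0), subgradient = b - a^T x = 19.0
  y^{k+1} = 0.95 + 0.05*19.0 = 1.9
Step 3: y^k = 1.9, reduced costs: (-2.5, 0.4)
  x^k = (7.0, 0.0), subgradient = b - a^T x = -16.0
  y^{k+1} = 1.9 + 0.05*-16.0 = 1.1
Dual objective at y_3 = 1.1: reduced costs (1.5, 3.6), box minimizer x = (0.0, 0.0)
g(y_3) = b*y + (c1 - a1*y)*x1 + (c2 - a2*y)*x2 = 19*1.1 + 1.5*0.0 + 3.6*0.0 = 20.9 + 0.0 + 0.0 = 20.9


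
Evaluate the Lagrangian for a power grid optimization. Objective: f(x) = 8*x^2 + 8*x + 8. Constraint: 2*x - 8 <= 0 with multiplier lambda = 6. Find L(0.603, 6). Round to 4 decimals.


Step 1: Evaluate f(x).
f(0.603) = 8*0.603^2 + 8*0.603 + 8 = 15.7329
Step 2: Evaluate g(x).
g(0.603) = 2*0.603 - 8 = -6.794
Step 3: Compute Lagrangian.
L = 15.7329 + 6*-6.794 = -25.0311


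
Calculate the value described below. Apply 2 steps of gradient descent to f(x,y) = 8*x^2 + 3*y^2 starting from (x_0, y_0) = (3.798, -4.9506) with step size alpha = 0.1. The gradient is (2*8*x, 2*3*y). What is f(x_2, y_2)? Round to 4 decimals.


Gradient descent on f(x,y) = 8*x^2 + 3*y^2.
Starting point: (3.798, -4.9506), alpha = 0.1
Step 1: grad_x = 2*8*3.798 = 60.768, grad_y = 2*3*-4.9506 = -29.7036
  x_1 = 3.798 - 0.1*60.768 = -2.2788
  y_1 = -4.9506 - 0.1*-29.7036 = -1.9802
Step 2: grad_x = 2*8*-2.2788 = -36.4608, grad_y = 2*3*-1.9802 = -11.8814
  x_2 = -2.2788 - 0.1*-36.4608 = 1.3673
  y_2 = -1.9802 - 0.1*-11.8814 = -0.7921
f(1.3673, -0.7921) = 8*1.3673^2 + 3*(-0.7921)^2 = 16.8379


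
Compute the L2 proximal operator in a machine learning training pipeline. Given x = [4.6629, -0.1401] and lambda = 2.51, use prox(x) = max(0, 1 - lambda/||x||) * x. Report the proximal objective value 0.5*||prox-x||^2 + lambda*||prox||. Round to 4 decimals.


Step 1: Compute ||x||.
||x|| = 4.665
Step 2: Compute scaling factor.
scale = max(0, 1 - 2.51/4.665) = 0.462
Step 3: prox(x) = [2.154, -0.0647]
||prox(x)|| = 2.155
Step 4: Proximal objective.
0.5*||prox-x||^2 = 3.1501
lambda*||prox|| = 5.4091
Total = 8.5591


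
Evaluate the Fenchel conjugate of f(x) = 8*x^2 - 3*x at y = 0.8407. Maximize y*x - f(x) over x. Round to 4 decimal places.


f*(y) = sup_x {y*x - a*x^2 - b*x} = sup_x {(y-b)*x - a*x^2}
FOC: (y - b) - 2a*x = 0 => x* = (y - b)/(2a)
x* = (0.8407 + 3)/(2*8) = 0.24
f*(0.8407) = (y-b)^2/(4a) = (0.8407 + 3)^2/(4*8)
= 14.751/32 = 0.461


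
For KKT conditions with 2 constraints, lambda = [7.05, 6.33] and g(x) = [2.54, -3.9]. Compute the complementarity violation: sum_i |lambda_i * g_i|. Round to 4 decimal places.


KKT complementary slackness check:
lambda_1 * g_1 = 7.05 * 2.54 = 17.907
lambda_2 * g_2 = 6.33 * -3.9 = -24.687
Total violation = 17.907 + 24.687 = 42.594


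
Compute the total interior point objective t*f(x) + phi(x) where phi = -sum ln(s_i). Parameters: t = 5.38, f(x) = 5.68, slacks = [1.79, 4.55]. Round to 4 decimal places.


Step 1: Compute log-barrier.
ln values: [0.5822, 1.5151]
phi = -(0.5822 + 1.5151) = -2.0973
Step 2: Compute augmented objective.
t*f(x) = 5.38*5.68 = 30.5584
Total = 30.5584 - 2.0973 = 28.4611


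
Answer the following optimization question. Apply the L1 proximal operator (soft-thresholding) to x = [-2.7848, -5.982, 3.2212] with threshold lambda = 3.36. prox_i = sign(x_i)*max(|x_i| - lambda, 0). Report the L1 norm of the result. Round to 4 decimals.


Soft-thresholding with lambda = 3.36:
prox(-2.7848) = sign(-2.7848)*max(|-2.7848| - 3.36, 0) = 0.0
prox(-5.982) = sign(-5.982)*max(|-5.982| - 3.36, 0) = -2.622
prox(3.2212) = sign(3.2212)*max(|3.2212| - 3.36, 0) = 0.0
prox(x) = [0.0, -2.622, 0.0]
||prox(x)||_1 = 0.0 + 2.622 + 0.0 = 2.622


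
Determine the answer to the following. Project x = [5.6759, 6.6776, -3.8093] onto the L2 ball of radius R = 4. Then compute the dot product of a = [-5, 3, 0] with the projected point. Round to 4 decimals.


Step 1: Compute ||x|| (intermediates to 6 decimals).
||x|| = sqrt(5.6759^2 + 6.6776^2 + (-3.8093)^2) = 9.55599
Step 2: Project.
Since ||x|| > R, scale = R/||x|| = 4/9.55599 = 0.418586, proj(x) = scale * x
proj(x) = [2.375852, 2.79515, -1.59452]
Step 3: Dot product.
a^T * proj(x) = -5*2.375852 + 3*2.79515 + 0*(-1.59452) = -3.4938


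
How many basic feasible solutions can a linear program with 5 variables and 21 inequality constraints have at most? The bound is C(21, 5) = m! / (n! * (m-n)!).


Each vertex corresponds to some choice of n active constraints out of m, so the number of vertices is at most C(m, n) = m! / (n!(m-n)!).
m = 21, n = 5
Numerator: 21 * 20 * 19 * 18 * 17
Denominator: 5! = 120
C(21, 5) = 20349


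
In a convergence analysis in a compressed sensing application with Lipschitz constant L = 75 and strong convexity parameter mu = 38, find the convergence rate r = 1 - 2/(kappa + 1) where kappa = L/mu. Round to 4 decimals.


Step 1: Compute the condition number.
kappa = L/mu = 75/38 = 1.9737
Step 2: Compute the convergence rate.
r = 1 - 2/(kappa + 1) = 1 - 2*mu/(L + mu) = (L - mu)/(L + mu) = 37/113 = 0.3274


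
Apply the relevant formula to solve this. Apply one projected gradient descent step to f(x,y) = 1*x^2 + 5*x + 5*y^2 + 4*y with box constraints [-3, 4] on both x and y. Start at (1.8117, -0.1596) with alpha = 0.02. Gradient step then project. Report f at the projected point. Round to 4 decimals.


Step 1: Compute gradient at (1.8117, -0.1596).
grad_x = 2*1*1.8117 + 5 = 8.6234
grad_y = 2*5*-0.1596 + 4 = 2.404
Step 2: Gradient step.
x_raw = 1.8117 - 0.02*8.6234 = 1.6392
y_raw = -0.1596 - 0.02*2.404 = -0.2077
Step 3: Project onto [-3, 4].
x_proj = clip(1.6392) = 1.6392
y_proj = clip(-0.2077) = -0.2077
Step 4: Evaluate f.
f(1.6392, -0.2077) = 10.2682


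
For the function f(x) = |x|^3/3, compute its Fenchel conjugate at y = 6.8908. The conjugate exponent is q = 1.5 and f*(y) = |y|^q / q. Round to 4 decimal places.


The conjugate exponent q satisfies 1/p + 1/q = 1.
p = 3, so q = 3/(3 - 1) = 1.5
|y|^q = 6.8908^1.5 = 18.0886
f*(6.8908) = 18.0886 / 1.5 = 12.0591


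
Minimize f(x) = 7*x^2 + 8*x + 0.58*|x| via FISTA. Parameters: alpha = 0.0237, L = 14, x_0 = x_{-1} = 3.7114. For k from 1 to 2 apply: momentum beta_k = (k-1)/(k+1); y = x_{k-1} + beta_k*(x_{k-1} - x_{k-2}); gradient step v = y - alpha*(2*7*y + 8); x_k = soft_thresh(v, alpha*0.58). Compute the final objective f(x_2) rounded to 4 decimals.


FISTA on f(x) = 7*x^2 + 8*x + 0.58*|x|
L = 14, alpha = 0.0237
Iteration 1: beta = 0.0, y = 3.7114 + 0.0*(3.7114 - 3.7114) = 3.7114
  grad(y) = 59.9596, v = y - alpha*grad = 2.2904
  prox(v) = soft_thresh(2.2904, 0.0137) = 2.2766
Iteration 2: beta = 0.3333, y = 2.2766 + 0.3333*(2.2766 - 3.7114) = 1.7983
  grad(y) = 33.1769, v = y - alpha*grad = 1.0121
  prox(v) = soft_thresh(1.0121, 0.0137) = 0.9983
f(x_2) = 7*0.9983^2 + 8*0.9983 + 0.58*|0.9983| = 15.5419


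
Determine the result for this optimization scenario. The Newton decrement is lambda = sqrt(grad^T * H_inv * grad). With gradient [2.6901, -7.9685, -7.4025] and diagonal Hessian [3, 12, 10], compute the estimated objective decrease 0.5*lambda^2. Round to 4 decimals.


Step 1: H is diagonal, so H^(-1) * g = [0.8967, -0.664, -0.7403].
Step 2: g^T H^(-1) g = sum_i g_i^2 / H_ii
  = (2.6901)^2/3 + (-7.9685)^2/12 + (-7.4025)^2/10
  = 2.4122 + 5.2914 + 5.4797 = 13.1833
Step 3: Objective decrease = 0.5 * g^T H^(-1) g = 6.5917


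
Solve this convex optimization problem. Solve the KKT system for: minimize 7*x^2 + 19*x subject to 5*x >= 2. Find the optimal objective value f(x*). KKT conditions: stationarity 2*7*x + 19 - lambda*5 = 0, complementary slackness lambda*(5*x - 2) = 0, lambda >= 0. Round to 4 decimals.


Step 1: Try lambda = 0 (constraint inactive).
x_unc = -19/(2*7) = -1.3571
Check: 5*-1.3571 = -6.7855 < 2 -- violated!
Step 2: Constraint must be active: 5*x = 2
x* = 2/5 = 0.4
lambda = (2*7*0.4 + 19)/5 = 4.92
Step 3: Compute optimal value.
f(x*) = 7*0.4^2 + 19*0.4 = 8.72


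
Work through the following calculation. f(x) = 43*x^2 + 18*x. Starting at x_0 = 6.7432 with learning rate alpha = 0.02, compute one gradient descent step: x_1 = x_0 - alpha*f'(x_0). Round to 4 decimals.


We compute the gradient at x_0 and apply the update.
f'(x) = 86*x + 18
f'(6.7432) = 86*6.7432 + 18 = 597.9152
x_1 = 6.7432 - 0.02*597.9152 = -5.2151


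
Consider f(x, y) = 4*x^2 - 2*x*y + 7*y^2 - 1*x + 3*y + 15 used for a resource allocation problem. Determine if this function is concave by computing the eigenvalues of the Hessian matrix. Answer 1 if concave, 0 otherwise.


The Hessian of f(x,y) = 4*x^2 - 2*x*y + 7*y^2 - 1*x + 3*y + 15 is:
H = [[8, -2], [-2, 14]]
Trace = 8 + 14 = 22
Determinant = 8*14 - (-2)^2 = 108
Discriminant = (22)^2 - 4*108 = 52.0
Eigenvalues: lambda_1 = 7.3944, lambda_2 = 14.6056
The function is not concave.

0
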